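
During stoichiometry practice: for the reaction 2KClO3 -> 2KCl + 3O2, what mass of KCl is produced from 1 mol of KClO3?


Mole ratio KCl:KClO3 = 2:2
n(KCl) = 1 × 2/2 = 1.000 mol
mass = 1.000 × 74.55 = 74.55 g

74.55 g


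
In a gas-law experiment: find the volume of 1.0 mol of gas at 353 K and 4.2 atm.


PV = nRT  (R = 0.08206 L·atm/(mol·K))
V = nRT/P = 1.0×0.08206×353/4.2
= 6.897 L

6.897 L


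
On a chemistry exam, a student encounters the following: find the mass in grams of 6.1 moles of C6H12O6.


M(C6H12O6) = 180.16 g/mol
mass = n × M = 6.1 × 180.16 = 1098.98 g

1098.98 g


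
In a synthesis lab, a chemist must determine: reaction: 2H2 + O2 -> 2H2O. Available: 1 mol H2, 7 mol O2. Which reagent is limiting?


Mole ratio available / coefficient:
  H2: 1/2 = 0.500
  O2: 7/1 = 7.000
Smaller ratio is limiting.

H2


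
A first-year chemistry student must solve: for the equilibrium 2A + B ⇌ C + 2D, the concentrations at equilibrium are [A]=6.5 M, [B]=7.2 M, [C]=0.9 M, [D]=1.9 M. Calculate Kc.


Kc = [C][D]^2/([A]^2[B])
= (0.9^1 × 1.9^2)/(6.5^2 × 7.2^1)
= 3.249/304.2
= 0.01068

0.01068


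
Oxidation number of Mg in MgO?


Group 2 metal: +2
Oxidation number: +2

+2


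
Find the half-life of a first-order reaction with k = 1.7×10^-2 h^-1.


t½ = ln2/k = 0.693147/(1.7×10^-2 h^-1)
= 40.77 h

40.77 h


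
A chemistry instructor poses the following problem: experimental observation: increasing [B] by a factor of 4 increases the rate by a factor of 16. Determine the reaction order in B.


rate ∝ [B]^n
4^n = 16 → n = 2
Order in B: 2

2


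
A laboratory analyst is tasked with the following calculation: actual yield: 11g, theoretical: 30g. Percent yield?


% yield = actual/theoretical × 100
= 11/30 × 100
= 36.67%

36.67%


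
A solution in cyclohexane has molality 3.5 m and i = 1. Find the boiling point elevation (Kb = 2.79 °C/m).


ΔTb = Kb × m × i
= 2.79 × 3.5 × 1
= 9.765 °C

9.765 °C


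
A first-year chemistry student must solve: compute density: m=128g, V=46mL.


ρ = mass/volume
= 128/46
= 2.783 g/mL

2.783 g/mL


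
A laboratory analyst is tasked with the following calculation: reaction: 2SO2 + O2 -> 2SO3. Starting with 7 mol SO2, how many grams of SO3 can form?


Mole ratio SO3:SO2 = 2:2
n(SO3) = 7 × 2/2 = 7.000 mol
mass = 7.000 × 80.07 = 560.49 g

560.49 g


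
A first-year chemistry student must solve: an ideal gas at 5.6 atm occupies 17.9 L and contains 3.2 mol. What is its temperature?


PV = nRT  (R = 0.08206 L·atm/(mol·K))
T = PV/(nR) = 5.6×17.9/(3.2×0.08206)
= 100.24/0.262592
= 381.73 K

381.73 K


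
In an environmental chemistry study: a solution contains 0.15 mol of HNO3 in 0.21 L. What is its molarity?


M = n/V = 0.15/0.21 = 0.714 mol/L

0.714 M


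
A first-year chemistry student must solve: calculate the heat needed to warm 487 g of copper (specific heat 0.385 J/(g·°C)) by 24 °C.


q = mcΔT = 487 × 0.385 × 24
= 4499.88 J

4499.88 J


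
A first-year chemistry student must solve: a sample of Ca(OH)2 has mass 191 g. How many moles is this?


M(Ca(OH)2) = 74.1 g/mol
n = mass/M = 191/74.1 = 2.5776 mol

2.5776 mol


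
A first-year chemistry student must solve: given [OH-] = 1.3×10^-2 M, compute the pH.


pOH = -log10([OH-]) = -log10(1.3×10^-2)
= 2 - log10(1.3) = 1.89
pH = 14 - pOH = 14 - 1.89 = 12.11

12.11


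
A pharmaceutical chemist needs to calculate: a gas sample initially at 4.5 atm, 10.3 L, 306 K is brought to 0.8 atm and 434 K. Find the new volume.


P1V1/T1 = P2V2/T2
V2 = P1V1T2/(T1P2)
= 4.5×10.3×434/(306×0.8)
= 82.173 L

82.173 L


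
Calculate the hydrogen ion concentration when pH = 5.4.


[H+] = 10^(-pH) = 10^(-5.4)
= 3.98×10^-6 M

3.98×10^-6 M


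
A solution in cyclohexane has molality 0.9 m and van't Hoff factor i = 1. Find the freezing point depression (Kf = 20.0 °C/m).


ΔTf = Kf × m × i
= 20.0 × 0.9 × 1
= 18.0 °C

18.0 °C


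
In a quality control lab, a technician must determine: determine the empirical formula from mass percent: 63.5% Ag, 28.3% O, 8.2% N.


Assume 100 g sample. Moles of each element:
  Ag: 63.5/107.87 = 0.589 mol
  O: 28.3/16.0 = 1.769 mol
  N: 8.2/14.01 = 0.585 mol
Divide by smallest (0.585):
  Ag: 0.589/0.585 = 1.01
  O: 1.769/0.585 = 3.02
  N: 0.585/0.585 = 1.0
Empirical formula: AgNO3

AgNO3


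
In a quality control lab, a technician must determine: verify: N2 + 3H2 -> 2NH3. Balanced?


Equation: N2 + 3H2 -> 2NH3
Check atoms: H: 6=6, N: 2=2
Balanced

Yes, balanced


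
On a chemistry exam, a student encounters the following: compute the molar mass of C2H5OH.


M(C2H5OH) = 2×12.01 + 6×1.008 + 1×16.0
= 24.02 + 6.05 + 16.0
= 46.07 g/mol

46.07 g/mol


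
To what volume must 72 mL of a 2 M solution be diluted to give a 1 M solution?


C1V1 = C2V2
2 × 72 = 1 × V2
V2 = 144/1 = 144.0 mL

144.0 mL


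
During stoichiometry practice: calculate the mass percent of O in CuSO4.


M(CuSO4) = 1×63.55 + 1×32.07 + 4×16.0 = 159.62 g/mol
Mass of O = 4 × 16.0 = 64.00 g/mol
% O = 64.00/159.62 × 100 = 40.10%

40.10%


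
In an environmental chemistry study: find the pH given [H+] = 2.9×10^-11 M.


pH = -log10([H+]) = -log10(2.9×10^-11)
= 11 - log10(2.9)
= 11 - 0.46
= 10.54

10.54


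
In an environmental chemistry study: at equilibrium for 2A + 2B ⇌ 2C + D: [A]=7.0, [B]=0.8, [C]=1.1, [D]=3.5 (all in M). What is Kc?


Kc = [C]^2[D]/([A]^2[B]^2)
= (1.1^2 × 3.5^1)/(7.0^2 × 0.8^2)
= 4.235/31.36
= 0.1350

0.1350


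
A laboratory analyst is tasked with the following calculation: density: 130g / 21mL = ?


ρ = mass/volume
= 130/21
= 6.19 g/mL

6.19 g/mL


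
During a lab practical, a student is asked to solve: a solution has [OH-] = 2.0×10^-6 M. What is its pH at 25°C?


pOH = -log10([OH-]) = -log10(2.0×10^-6)
= 6 - log10(2.0) = 5.7
pH = 14 - pOH = 14 - 5.7 = 8.3

8.3


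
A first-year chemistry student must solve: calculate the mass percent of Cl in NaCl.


M(NaCl) = 1×22.99 + 1×35.45 = 58.44 g/mol
Mass of Cl = 1 × 35.45 = 35.45 g/mol
% Cl = 35.45/58.44 × 100 = 60.66%

60.66%


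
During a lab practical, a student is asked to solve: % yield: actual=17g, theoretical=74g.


% yield = actual/theoretical × 100
= 17/74 × 100
= 22.97%

22.97%


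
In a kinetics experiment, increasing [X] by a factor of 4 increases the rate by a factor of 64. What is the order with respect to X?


rate ∝ [X]^n
4^n = 64 → n = 3
Order in X: 3

3


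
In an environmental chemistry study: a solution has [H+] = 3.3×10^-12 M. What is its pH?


pH = -log10([H+]) = -log10(3.3×10^-12)
= 12 - log10(3.3)
= 12 - 0.52
= 11.48

11.48


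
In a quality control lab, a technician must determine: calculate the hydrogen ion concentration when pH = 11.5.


[H+] = 10^(-pH) = 10^(-11.5)
= 3.16×10^-12 M

3.16×10^-12 M


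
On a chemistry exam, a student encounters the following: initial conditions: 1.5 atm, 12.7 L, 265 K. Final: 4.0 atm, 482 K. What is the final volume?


P1V1/T1 = P2V2/T2
V2 = P1V1T2/(T1P2)
= 1.5×12.7×482/(265×4.0)
= 8.662 L

8.662 L


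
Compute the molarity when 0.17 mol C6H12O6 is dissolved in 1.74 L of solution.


M = n/V = 0.17/1.74 = 0.098 mol/L

0.098 M


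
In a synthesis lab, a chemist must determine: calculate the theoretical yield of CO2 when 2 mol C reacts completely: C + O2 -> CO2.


Mole ratio CO2:C = 1:1
n(CO2) = 2 × 1/1 = 2.000 mol
mass = 2.000 × 44.01 = 88.02 g

88.02 g


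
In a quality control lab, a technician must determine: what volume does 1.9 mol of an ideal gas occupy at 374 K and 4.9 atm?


PV = nRT  (R = 0.08206 L·atm/(mol·K))
V = nRT/P = 1.9×0.08206×374/4.9
= 11.9 L

11.9 L


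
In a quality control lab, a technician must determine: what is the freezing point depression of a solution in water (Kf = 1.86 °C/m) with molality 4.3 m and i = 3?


ΔTf = Kf × m × i
= 1.86 × 4.3 × 3
= 23.994 °C

23.994 °C


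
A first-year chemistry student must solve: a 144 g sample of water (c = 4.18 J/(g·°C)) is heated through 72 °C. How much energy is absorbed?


q = mcΔT = 144 × 4.18 × 72
= 43338.24 J

43338.24 J


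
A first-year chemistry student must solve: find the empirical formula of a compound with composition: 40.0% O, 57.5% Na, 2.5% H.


Assume 100 g sample. Moles of each element:
  O: 40.0/16.0 = 2.5 mol
  Na: 57.5/22.99 = 2.501 mol
  H: 2.5/1.008 = 2.48 mol
Divide by smallest (2.48):
  O: 2.5/2.48 = 1.01
  Na: 2.501/2.48 = 1.01
  H: 2.48/2.48 = 1.0
Empirical formula: NaOH

NaOH


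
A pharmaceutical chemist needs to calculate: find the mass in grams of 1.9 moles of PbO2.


M(PbO2) = 239.2 g/mol
mass = n × M = 1.9 × 239.2 = 454.48 g

454.48 g


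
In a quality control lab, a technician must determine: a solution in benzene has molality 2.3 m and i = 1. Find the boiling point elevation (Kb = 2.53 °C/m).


ΔTb = Kb × m × i
= 2.53 × 2.3 × 1
= 5.819 °C

5.819 °C


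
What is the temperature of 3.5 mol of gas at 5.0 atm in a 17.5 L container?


PV = nRT  (R = 0.08206 L·atm/(mol·K))
T = PV/(nR) = 5.0×17.5/(3.5×0.08206)
= 87.50/0.287210
= 304.66 K

304.66 K


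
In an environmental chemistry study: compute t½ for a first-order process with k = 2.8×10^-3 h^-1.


t½ = ln2/k = 0.693147/(2.8×10^-3 h^-1)
= 247.6 h

247.6 h


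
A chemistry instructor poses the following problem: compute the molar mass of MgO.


M(MgO) = 1×24.31 + 1×16.0
= 24.31 + 16.0
= 40.31 g/mol

40.31 g/mol


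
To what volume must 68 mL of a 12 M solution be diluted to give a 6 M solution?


C1V1 = C2V2
12 × 68 = 6 × V2
V2 = 816/6 = 136.0 mL

136.0 mL


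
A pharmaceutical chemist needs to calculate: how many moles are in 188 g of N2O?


M(N2O) = 44.02 g/mol
n = mass/M = 188/44.02 = 4.2708 mol

4.2708 mol


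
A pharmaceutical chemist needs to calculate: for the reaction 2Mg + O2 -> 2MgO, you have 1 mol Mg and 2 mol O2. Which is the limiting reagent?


Mole ratio available / coefficient:
  Mg: 1/2 = 0.500
  O2: 2/1 = 2.000
Smaller ratio is limiting.

Mg


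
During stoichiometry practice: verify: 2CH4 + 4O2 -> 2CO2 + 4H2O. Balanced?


Equation: 2CH4 + 4O2 -> 2CO2 + 4H2O
Check atoms: C: 2=2, H: 8=8, O: 8=8
Balanced

Yes, balanced


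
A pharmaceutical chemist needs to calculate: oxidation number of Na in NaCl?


Group 1 metal: +1
Oxidation number: +1

+1


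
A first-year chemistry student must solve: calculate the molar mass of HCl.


M(HCl) = 1×1.008 + 1×35.45
= 1.01 + 35.45
= 36.46 g/mol

36.46 g/mol


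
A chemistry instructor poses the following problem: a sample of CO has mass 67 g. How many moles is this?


M(CO) = 28.01 g/mol
n = mass/M = 67/28.01 = 2.392 mol

2.392 mol


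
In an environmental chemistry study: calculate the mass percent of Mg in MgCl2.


M(MgCl2) = 1×24.31 + 2×35.45 = 95.21 g/mol
Mass of Mg = 1 × 24.31 = 24.31 g/mol
% Mg = 24.31/95.21 × 100 = 25.53%

25.53%


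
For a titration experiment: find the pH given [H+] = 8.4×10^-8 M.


pH = -log10([H+]) = -log10(8.4×10^-8)
= 8 - log10(8.4)
= 8 - 0.92
= 7.08

7.08


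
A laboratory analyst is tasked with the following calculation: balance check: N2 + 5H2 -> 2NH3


Equation: N2 + 5H2 -> 2NH3
Check atoms: H: 10≠6, N: 2=2
Not balanced

No, not balanced


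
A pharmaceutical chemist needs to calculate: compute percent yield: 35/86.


% yield = actual/theoretical × 100
= 35/86 × 100
= 40.7%

40.7%


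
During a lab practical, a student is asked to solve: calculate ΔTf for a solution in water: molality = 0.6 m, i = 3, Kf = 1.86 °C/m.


ΔTf = Kf × m × i
= 1.86 × 0.6 × 3
= 3.348 °C

3.348 °C


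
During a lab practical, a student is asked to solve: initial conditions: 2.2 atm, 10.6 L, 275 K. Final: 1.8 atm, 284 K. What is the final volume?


P1V1/T1 = P2V2/T2
V2 = P1V1T2/(T1P2)
= 2.2×10.6×284/(275×1.8)
= 13.38 L

13.38 L


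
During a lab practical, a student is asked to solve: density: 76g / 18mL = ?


ρ = mass/volume
= 76/18
= 4.222 g/mL

4.222 g/mL


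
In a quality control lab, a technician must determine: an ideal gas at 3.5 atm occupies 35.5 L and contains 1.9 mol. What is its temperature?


PV = nRT  (R = 0.08206 L·atm/(mol·K))
T = PV/(nR) = 3.5×35.5/(1.9×0.08206)
= 124.25/0.155914
= 796.91 K

796.91 K


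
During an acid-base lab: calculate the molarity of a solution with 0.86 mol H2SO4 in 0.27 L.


M = n/V = 0.86/0.27 = 3.185 mol/L

3.185 M


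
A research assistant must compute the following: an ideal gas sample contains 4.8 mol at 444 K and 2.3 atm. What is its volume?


PV = nRT  (R = 0.08206 L·atm/(mol·K))
V = nRT/P = 4.8×0.08206×444/2.3
= 76.038 L

76.038 L


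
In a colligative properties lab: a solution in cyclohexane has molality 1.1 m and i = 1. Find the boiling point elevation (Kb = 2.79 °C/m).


ΔTb = Kb × m × i
= 2.79 × 1.1 × 1
= 3.069 °C

3.069 °C


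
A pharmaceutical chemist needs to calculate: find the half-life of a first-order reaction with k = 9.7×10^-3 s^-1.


t½ = ln2/k = 0.693147/(9.7×10^-3 s^-1)
= 71.46 s

71.46 s


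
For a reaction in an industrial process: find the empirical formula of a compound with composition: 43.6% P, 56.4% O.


Assume 100 g sample. Moles of each element:
  P: 43.6/30.97 = 1.408 mol
  O: 56.4/16.0 = 3.525 mol
Divide by smallest (1.408):
  P: 1.408/1.408 = 1.0
  O: 3.525/1.408 = 2.5
Multiply all ratios by 2 to obtain whole numbers.
Empirical formula: P2O5

P2O5


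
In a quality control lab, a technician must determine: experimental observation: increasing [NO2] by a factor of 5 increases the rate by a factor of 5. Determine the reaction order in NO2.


rate ∝ [NO2]^n
5^n = 5 → n = 1
Order in NO2: 1

1


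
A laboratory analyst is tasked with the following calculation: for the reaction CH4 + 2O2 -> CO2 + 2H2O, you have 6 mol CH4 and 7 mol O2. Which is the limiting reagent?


Mole ratio available / coefficient:
  CH4: 6/1 = 6.000
  O2: 7/2 = 3.500
Smaller ratio is limiting.

O2


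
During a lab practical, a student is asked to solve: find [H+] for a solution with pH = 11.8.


[H+] = 10^(-pH) = 10^(-11.8)
= 1.58×10^-12 M

1.58×10^-12 M


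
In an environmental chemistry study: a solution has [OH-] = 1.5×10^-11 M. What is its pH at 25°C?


pOH = -log10([OH-]) = -log10(1.5×10^-11)
= 11 - log10(1.5) = 10.82
pH = 14 - pOH = 14 - 10.82 = 3.18

3.18


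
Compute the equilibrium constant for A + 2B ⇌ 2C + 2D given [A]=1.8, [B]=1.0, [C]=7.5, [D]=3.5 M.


Kc = [C]^2[D]^2/([A][B]^2)
= (7.5^2 × 3.5^2)/(1.8^1 × 1.0^2)
= 689.0625/1.8
= 382.8

382.8


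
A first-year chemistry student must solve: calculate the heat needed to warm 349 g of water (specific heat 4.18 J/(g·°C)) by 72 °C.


q = mcΔT = 349 × 4.18 × 72
= 105035.04 J

105035.04 J


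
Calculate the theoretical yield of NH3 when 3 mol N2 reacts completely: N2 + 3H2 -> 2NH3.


Mole ratio NH3:N2 = 2:1
n(NH3) = 3 × 2/1 = 6.000 mol
mass = 6.000 × 17.03 = 102.18 g

102.18 g


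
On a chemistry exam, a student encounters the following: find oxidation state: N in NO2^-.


x + 2(-2) = -1, so x = +3
Oxidation number: +3

+3


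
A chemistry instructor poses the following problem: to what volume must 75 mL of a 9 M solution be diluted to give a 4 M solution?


C1V1 = C2V2
9 × 75 = 4 × V2
V2 = 675/4 = 168.75 mL

168.75 mL


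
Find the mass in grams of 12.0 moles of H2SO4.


M(H2SO4) = 98.09 g/mol
mass = n × M = 12.0 × 98.09 = 1177.08 g

1177.08 g


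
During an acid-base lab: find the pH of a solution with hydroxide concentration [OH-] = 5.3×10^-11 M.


pOH = -log10([OH-]) = -log10(5.3×10^-11)
= 11 - log10(5.3) = 10.28
pH = 14 - pOH = 14 - 10.28 = 3.72

3.72


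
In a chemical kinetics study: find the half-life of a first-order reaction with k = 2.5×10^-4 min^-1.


t½ = ln2/k = 0.693147/(2.5×10^-4 min^-1)
= 2773 min

2773 min


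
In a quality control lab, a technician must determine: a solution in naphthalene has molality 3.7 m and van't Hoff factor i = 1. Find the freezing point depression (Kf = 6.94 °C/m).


ΔTf = Kf × m × i
= 6.94 × 3.7 × 1
= 25.678 °C

25.678 °C


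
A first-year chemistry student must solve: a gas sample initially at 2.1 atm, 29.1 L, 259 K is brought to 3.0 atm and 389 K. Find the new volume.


P1V1/T1 = P2V2/T2
V2 = P1V1T2/(T1P2)
= 2.1×29.1×389/(259×3.0)
= 30.594 L

30.594 L


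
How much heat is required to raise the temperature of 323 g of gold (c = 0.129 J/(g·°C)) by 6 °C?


q = mcΔT = 323 × 0.129 × 6
= 250.00 J

250.00 J


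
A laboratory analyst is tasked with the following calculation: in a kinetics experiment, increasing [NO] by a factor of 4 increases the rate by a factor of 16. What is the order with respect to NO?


rate ∝ [NO]^n
4^n = 16 → n = 2
Order in NO: 2

2


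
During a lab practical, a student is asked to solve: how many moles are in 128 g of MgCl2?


M(MgCl2) = 95.21 g/mol
n = mass/M = 128/95.21 = 1.3444 mol

1.3444 mol


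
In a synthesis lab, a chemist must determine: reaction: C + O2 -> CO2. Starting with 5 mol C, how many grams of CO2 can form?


Mole ratio CO2:C = 1:1
n(CO2) = 5 × 1/1 = 5.000 mol
mass = 5.000 × 44.01 = 220.05 g

220.05 g


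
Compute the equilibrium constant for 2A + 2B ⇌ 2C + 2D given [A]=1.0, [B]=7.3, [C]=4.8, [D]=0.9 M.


Kc = [C]^2[D]^2/([A]^2[B]^2)
= (4.8^2 × 0.9^2)/(1.0^2 × 7.3^2)
= 18.6624/53.29
= 0.3502

0.3502


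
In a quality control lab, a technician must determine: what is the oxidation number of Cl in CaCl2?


halide: -1
Oxidation number: -1

-1


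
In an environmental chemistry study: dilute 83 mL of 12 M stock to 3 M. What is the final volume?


C1V1 = C2V2
12 × 83 = 3 × V2
V2 = 996/3 = 332.0 mL

332.0 mL


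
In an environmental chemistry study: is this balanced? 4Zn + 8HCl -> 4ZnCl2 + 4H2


Equation: 4Zn + 8HCl -> 4ZnCl2 + 4H2
Check atoms: Cl: 8=8, H: 8=8, Zn: 4=4
Balanced

Yes, balanced


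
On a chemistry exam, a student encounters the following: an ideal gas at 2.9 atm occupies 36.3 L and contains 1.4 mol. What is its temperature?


PV = nRT  (R = 0.08206 L·atm/(mol·K))
T = PV/(nR) = 2.9×36.3/(1.4×0.08206)
= 105.27/0.114884
= 916.32 K

916.32 K


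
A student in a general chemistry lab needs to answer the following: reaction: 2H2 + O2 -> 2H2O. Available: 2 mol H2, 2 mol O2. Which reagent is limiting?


Mole ratio available / coefficient:
  H2: 2/2 = 1.000
  O2: 2/1 = 2.000
Smaller ratio is limiting.

H2


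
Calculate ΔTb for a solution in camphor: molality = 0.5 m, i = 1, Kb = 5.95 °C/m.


ΔTb = Kb × m × i
= 5.95 × 0.5 × 1
= 2.975 °C

2.975 °C


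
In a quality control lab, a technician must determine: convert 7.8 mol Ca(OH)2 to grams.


M(Ca(OH)2) = 74.1 g/mol
mass = n × M = 7.8 × 74.1 = 577.98 g

577.98 g


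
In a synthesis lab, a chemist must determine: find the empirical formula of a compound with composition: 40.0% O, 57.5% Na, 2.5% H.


Assume 100 g sample. Moles of each element:
  O: 40.0/16.0 = 2.5 mol
  Na: 57.5/22.99 = 2.501 mol
  H: 2.5/1.008 = 2.48 mol
Divide by smallest (2.48):
  O: 2.5/2.48 = 1.01
  Na: 2.501/2.48 = 1.01
  H: 2.48/2.48 = 1.0
Empirical formula: NaOH

NaOH


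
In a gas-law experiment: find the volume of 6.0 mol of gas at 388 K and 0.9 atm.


PV = nRT  (R = 0.08206 L·atm/(mol·K))
V = nRT/P = 6.0×0.08206×388/0.9
= 212.262 L

212.262 L


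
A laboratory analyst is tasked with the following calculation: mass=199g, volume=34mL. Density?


ρ = mass/volume
= 199/34
= 5.853 g/mL

5.853 g/mL


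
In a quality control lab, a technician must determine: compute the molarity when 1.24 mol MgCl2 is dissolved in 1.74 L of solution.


M = n/V = 1.24/1.74 = 0.713 mol/L

0.713 M


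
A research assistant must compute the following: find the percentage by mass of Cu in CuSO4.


M(CuSO4) = 1×63.55 + 1×32.07 + 4×16.0 = 159.62 g/mol
Mass of Cu = 1 × 63.55 = 63.55 g/mol
% Cu = 63.55/159.62 × 100 = 39.81%

39.81%


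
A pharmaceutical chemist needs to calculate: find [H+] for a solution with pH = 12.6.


[H+] = 10^(-pH) = 10^(-12.6)
= 2.51×10^-13 M

2.51×10^-13 M


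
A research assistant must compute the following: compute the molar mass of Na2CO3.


M(Na2CO3) = 2×22.99 + 1×12.01 + 3×16.0
= 45.98 + 12.01 + 48.0
= 105.99 g/mol

105.99 g/mol


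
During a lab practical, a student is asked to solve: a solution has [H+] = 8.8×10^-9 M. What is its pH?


pH = -log10([H+]) = -log10(8.8×10^-9)
= 9 - log10(8.8)
= 9 - 0.94
= 8.06

8.06


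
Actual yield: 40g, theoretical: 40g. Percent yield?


% yield = actual/theoretical × 100
= 40/40 × 100
= 100.0%

100.0%


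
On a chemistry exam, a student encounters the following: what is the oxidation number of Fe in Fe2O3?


2x + 3(-2) = 0, so x = +3
Oxidation number: +3

+3


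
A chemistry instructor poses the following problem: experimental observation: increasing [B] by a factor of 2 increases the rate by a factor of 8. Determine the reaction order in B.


rate ∝ [B]^n
2^n = 8 → n = 3
Order in B: 3

3


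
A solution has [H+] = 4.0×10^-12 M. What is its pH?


pH = -log10([H+]) = -log10(4.0×10^-12)
= 12 - log10(4.0)
= 12 - 0.6
= 11.4

11.4


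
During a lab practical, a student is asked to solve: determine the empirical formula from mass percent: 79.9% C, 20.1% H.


Assume 100 g sample. Moles of each element:
  C: 79.9/12.01 = 6.653 mol
  H: 20.1/1.008 = 19.94 mol
Divide by smallest (6.653):
  C: 6.653/6.653 = 1.0
  H: 19.94/6.653 = 3.0
Empirical formula: CH3

CH3


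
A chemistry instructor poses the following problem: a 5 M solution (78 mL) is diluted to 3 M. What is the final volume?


C1V1 = C2V2
5 × 78 = 3 × V2
V2 = 390/3 = 130.0 mL

130.0 mL


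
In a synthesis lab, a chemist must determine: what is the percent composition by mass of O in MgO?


M(MgO) = 1×24.31 + 1×16.0 = 40.31 g/mol
Mass of O = 1 × 16.0 = 16.00 g/mol
% O = 16.00/40.31 × 100 = 39.69%

39.69%


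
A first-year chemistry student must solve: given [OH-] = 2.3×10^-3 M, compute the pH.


pOH = -log10([OH-]) = -log10(2.3×10^-3)
= 3 - log10(2.3) = 2.64
pH = 14 - pOH = 14 - 2.64 = 11.36

11.36


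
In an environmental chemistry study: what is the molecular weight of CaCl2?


M(CaCl2) = 1×40.08 + 2×35.45
= 40.08 + 70.9
= 110.98 g/mol

110.98 g/mol


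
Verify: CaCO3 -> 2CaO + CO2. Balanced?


Equation: CaCO3 -> 2CaO + CO2
Check atoms: C: 1=1, Ca: 1≠2, O: 3≠4
Not balanced

No, not balanced


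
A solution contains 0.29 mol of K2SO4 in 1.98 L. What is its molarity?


M = n/V = 0.29/1.98 = 0.146 mol/L

0.146 M


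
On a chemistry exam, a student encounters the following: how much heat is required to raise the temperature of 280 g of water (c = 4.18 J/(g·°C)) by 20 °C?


q = mcΔT = 280 × 4.18 × 20
= 23408.00 J

23408.00 J


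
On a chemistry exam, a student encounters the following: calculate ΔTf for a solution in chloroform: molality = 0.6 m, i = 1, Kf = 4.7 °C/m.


ΔTf = Kf × m × i
= 4.7 × 0.6 × 1
= 2.82 °C

2.82 °C


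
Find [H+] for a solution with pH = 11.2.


[H+] = 10^(-pH) = 10^(-11.2)
= 6.31×10^-12 M

6.31×10^-12 M


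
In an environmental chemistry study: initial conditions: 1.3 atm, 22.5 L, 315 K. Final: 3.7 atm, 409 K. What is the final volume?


P1V1/T1 = P2V2/T2
V2 = P1V1T2/(T1P2)
= 1.3×22.5×409/(315×3.7)
= 10.264 L

10.264 L


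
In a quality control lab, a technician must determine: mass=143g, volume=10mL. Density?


ρ = mass/volume
= 143/10
= 14.3 g/mL

14.3 g/mL


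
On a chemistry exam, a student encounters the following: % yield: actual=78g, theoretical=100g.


% yield = actual/theoretical × 100
= 78/100 × 100
= 78.0%

78.0%


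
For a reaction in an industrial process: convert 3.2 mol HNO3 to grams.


M(HNO3) = 63.02 g/mol
mass = n × M = 3.2 × 63.02 = 201.66 g

201.66 g


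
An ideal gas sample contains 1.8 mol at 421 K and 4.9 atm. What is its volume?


PV = nRT  (R = 0.08206 L·atm/(mol·K))
V = nRT/P = 1.8×0.08206×421/4.9
= 12.691 L

12.691 L


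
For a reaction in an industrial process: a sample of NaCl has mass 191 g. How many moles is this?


M(NaCl) = 58.44 g/mol
n = mass/M = 191/58.44 = 3.2683 mol

3.2683 mol


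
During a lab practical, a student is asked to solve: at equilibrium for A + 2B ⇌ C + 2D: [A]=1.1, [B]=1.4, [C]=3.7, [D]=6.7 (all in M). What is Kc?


Kc = [C][D]^2/([A][B]^2)
= (3.7^1 × 6.7^2)/(1.1^1 × 1.4^2)
= 166.093/2.156
= 77.04

77.04


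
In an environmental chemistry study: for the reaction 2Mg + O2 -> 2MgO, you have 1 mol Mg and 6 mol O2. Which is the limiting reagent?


Mole ratio available / coefficient:
  Mg: 1/2 = 0.500
  O2: 6/1 = 6.000
Smaller ratio is limiting.

Mg


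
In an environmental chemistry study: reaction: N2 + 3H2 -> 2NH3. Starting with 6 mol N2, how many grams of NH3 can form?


Mole ratio NH3:N2 = 2:1
n(NH3) = 6 × 2/1 = 12.000 mol
mass = 12.000 × 17.03 = 204.36 g

204.36 g


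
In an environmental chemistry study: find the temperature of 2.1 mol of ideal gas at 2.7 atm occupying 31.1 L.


PV = nRT  (R = 0.08206 L·atm/(mol·K))
T = PV/(nR) = 2.7×31.1/(2.1×0.08206)
= 83.97/0.172326
= 487.27 K

487.27 K


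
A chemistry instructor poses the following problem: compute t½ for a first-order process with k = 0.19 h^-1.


t½ = ln2/k = 0.693147/(0.19 h^-1)
= 3.648 h

3.648 h


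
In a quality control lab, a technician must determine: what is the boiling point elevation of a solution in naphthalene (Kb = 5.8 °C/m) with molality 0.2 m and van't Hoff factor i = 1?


ΔTb = Kb × m × i
= 5.8 × 0.2 × 1
= 1.16 °C

1.16 °C


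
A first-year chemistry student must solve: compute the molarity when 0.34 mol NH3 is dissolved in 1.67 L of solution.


M = n/V = 0.34/1.67 = 0.204 mol/L

0.204 M


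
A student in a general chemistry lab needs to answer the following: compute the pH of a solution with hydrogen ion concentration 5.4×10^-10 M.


pH = -log10([H+]) = -log10(5.4×10^-10)
= 10 - log10(5.4)
= 10 - 0.73
= 9.27

9.27


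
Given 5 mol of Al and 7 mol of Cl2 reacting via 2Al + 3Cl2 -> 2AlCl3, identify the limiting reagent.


Mole ratio available / coefficient:
  Al: 5/2 = 2.500
  Cl2: 7/3 = 2.333
Smaller ratio is limiting.

Cl2


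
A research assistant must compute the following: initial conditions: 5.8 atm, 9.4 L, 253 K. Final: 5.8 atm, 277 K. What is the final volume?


P1V1/T1 = P2V2/T2
V2 = P1V1T2/(T1P2)
= 5.8×9.4×277/(253×5.8)
= 10.292 L

10.292 L


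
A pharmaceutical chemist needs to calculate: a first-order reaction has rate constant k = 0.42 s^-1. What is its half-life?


t½ = ln2/k = 0.693147/(0.42 s^-1)
= 1.650 s

1.650 s


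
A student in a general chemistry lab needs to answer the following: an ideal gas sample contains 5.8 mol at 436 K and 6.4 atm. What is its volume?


PV = nRT  (R = 0.08206 L·atm/(mol·K))
V = nRT/P = 5.8×0.08206×436/6.4
= 32.424 L

32.424 L


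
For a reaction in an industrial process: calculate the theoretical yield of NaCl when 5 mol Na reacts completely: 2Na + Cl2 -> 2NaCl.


Mole ratio NaCl:Na = 2:2
n(NaCl) = 5 × 2/2 = 5.000 mol
mass = 5.000 × 58.44 = 292.2 g

292.2 g


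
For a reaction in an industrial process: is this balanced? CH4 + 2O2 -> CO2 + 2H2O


Equation: CH4 + 2O2 -> CO2 + 2H2O
Check atoms: C: 1=1, H: 4=4, O: 4=4
Balanced

Yes, balanced


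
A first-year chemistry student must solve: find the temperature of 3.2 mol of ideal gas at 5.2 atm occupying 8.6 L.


PV = nRT  (R = 0.08206 L·atm/(mol·K))
T = PV/(nR) = 5.2×8.6/(3.2×0.08206)
= 44.72/0.262592
= 170.30 K

170.30 K


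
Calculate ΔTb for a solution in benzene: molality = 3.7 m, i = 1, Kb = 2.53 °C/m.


ΔTb = Kb × m × i
= 2.53 × 3.7 × 1
= 9.361 °C

9.361 °C


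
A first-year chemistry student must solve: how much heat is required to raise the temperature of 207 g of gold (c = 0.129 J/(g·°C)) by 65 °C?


q = mcΔT = 207 × 0.129 × 65
= 1735.70 J

1735.70 J


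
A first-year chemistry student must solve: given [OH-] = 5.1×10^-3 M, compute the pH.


pOH = -log10([OH-]) = -log10(5.1×10^-3)
= 3 - log10(5.1) = 2.29
pH = 14 - pOH = 14 - 2.29 = 11.71

11.71


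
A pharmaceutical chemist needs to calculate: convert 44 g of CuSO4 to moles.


M(CuSO4) = 159.62 g/mol
n = mass/M = 44/159.62 = 0.2757 mol

0.2757 mol


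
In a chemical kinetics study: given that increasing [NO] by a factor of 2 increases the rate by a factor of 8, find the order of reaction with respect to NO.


rate ∝ [NO]^n
2^n = 8 → n = 3
Order in NO: 3

3


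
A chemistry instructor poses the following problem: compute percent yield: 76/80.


% yield = actual/theoretical × 100
= 76/80 × 100
= 95.0%

95.0%


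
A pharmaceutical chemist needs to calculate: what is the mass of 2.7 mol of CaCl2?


M(CaCl2) = 110.98 g/mol
mass = n × M = 2.7 × 110.98 = 299.65 g

299.65 g


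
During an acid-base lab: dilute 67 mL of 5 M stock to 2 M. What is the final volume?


C1V1 = C2V2
5 × 67 = 2 × V2
V2 = 335/2 = 167.5 mL

167.5 mL


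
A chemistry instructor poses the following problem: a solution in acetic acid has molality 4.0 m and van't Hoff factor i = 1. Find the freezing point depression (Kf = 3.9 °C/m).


ΔTf = Kf × m × i
= 3.9 × 4.0 × 1
= 15.6 °C

15.6 °C


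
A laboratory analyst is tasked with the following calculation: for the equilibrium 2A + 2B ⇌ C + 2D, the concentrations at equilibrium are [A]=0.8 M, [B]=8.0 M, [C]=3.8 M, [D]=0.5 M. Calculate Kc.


Kc = [C][D]^2/([A]^2[B]^2)
= (3.8^1 × 0.5^2)/(0.8^2 × 8.0^2)
= 0.95/40.96
= 0.02319

0.02319


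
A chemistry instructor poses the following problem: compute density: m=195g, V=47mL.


ρ = mass/volume
= 195/47
= 4.149 g/mL

4.149 g/mL


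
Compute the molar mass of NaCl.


M(NaCl) = 1×22.99 + 1×35.45
= 22.99 + 35.45
= 58.44 g/mol

58.44 g/mol


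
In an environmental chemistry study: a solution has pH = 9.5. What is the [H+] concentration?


[H+] = 10^(-pH) = 10^(-9.5)
= 3.16×10^-10 M

3.16×10^-10 M


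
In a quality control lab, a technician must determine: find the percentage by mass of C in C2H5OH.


M(C2H5OH) = 2×12.01 + 6×1.008 + 1×16.0 = 46.068 g/mol
Mass of C = 2 × 12.01 = 24.02 g/mol
% C = 24.02/46.068 × 100 = 52.14%

52.14%


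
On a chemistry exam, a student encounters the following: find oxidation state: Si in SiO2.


x + 2(-2) = 0, so x = +4
Oxidation number: +4

+4


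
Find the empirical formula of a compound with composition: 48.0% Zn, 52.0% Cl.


Assume 100 g sample. Moles of each element:
  Zn: 48.0/65.38 = 0.734 mol
  Cl: 52.0/35.45 = 1.467 mol
Divide by smallest (0.734):
  Zn: 0.734/0.734 = 1.0
  Cl: 1.467/0.734 = 2.0
Empirical formula: ZnCl2

ZnCl2


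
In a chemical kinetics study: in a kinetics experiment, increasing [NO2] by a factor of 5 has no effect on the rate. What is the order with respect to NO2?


rate ∝ [NO2]^n
rate ∝ [NO2]^0
Order in NO2: 0

0


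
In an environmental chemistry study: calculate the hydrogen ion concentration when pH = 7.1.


[H+] = 10^(-pH) = 10^(-7.1)
= 7.94×10^-8 M

7.94×10^-8 M


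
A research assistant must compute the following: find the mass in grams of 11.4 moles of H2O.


M(H2O) = 18.02 g/mol
mass = n × M = 11.4 × 18.02 = 205.43 g

205.43 g


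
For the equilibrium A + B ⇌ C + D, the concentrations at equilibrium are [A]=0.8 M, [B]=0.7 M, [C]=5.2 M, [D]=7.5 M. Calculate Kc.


Kc = [C][D]/([A][B])
= (5.2^1 × 7.5^1)/(0.8^1 × 0.7^1)
= 39/0.56
= 69.64

69.64


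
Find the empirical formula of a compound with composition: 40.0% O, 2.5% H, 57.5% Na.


Assume 100 g sample. Moles of each element:
  O: 40.0/16.0 = 2.5 mol
  H: 2.5/1.008 = 2.48 mol
  Na: 57.5/22.99 = 2.501 mol
Divide by smallest (2.48):
  O: 2.5/2.48 = 1.01
  H: 2.48/2.48 = 1.0
  Na: 2.501/2.48 = 1.01
Empirical formula: NaOH

NaOH


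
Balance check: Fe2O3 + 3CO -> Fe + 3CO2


Equation: Fe2O3 + 3CO -> Fe + 3CO2
Check atoms: C: 3=3, Fe: 2≠1, O: 6=6
Not balanced

No, not balanced


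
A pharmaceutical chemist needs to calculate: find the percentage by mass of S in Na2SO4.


M(Na2SO4) = 2×22.99 + 1×32.07 + 4×16.0 = 142.05 g/mol
Mass of S = 1 × 32.07 = 32.07 g/mol
% S = 32.07/142.05 × 100 = 22.58%

22.58%


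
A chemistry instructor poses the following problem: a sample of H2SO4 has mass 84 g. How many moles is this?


M(H2SO4) = 98.09 g/mol
n = mass/M = 84/98.09 = 0.8564 mol

0.8564 mol


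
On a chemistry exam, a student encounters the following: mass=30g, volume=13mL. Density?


ρ = mass/volume
= 30/13
= 2.308 g/mL

2.308 g/mL


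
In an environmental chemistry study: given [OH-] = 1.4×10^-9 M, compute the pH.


pOH = -log10([OH-]) = -log10(1.4×10^-9)
= 9 - log10(1.4) = 8.85
pH = 14 - pOH = 14 - 8.85 = 5.15

5.15


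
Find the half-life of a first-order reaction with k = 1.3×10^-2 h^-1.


t½ = ln2/k = 0.693147/(1.3×10^-2 h^-1)
= 53.32 h

53.32 h


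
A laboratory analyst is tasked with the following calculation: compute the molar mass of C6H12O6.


M(C6H12O6) = 6×12.01 + 12×1.008 + 6×16.0
= 72.06 + 12.1 + 96.0
= 180.16 g/mol

180.16 g/mol


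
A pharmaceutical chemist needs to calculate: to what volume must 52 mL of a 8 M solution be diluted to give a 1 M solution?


C1V1 = C2V2
8 × 52 = 1 × V2
V2 = 416/1 = 416.0 mL

416.0 mL


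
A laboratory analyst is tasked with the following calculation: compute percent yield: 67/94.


% yield = actual/theoretical × 100
= 67/94 × 100
= 71.28%

71.28%


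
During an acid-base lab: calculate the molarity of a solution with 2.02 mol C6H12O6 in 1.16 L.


M = n/V = 2.02/1.16 = 1.741 mol/L

1.741 M


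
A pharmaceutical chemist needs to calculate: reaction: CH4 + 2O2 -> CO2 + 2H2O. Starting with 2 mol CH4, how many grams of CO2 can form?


Mole ratio CO2:CH4 = 1:1
n(CO2) = 2 × 1/1 = 2.000 mol
mass = 2.000 × 44.01 = 88.02 g

88.02 g


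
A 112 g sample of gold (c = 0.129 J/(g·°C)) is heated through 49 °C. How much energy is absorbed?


q = mcΔT = 112 × 0.129 × 49
= 707.95 J

707.95 J


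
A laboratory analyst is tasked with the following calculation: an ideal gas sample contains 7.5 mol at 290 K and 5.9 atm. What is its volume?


PV = nRT  (R = 0.08206 L·atm/(mol·K))
V = nRT/P = 7.5×0.08206×290/5.9
= 30.251 L

30.251 L


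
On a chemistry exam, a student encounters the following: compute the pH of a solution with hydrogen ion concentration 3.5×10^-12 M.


pH = -log10([H+]) = -log10(3.5×10^-12)
= 12 - log10(3.5)
= 12 - 0.54
= 11.46

11.46


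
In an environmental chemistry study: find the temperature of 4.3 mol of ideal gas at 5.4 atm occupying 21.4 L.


PV = nRT  (R = 0.08206 L·atm/(mol·K))
T = PV/(nR) = 5.4×21.4/(4.3×0.08206)
= 115.56/0.352858
= 327.50 K

327.50 K


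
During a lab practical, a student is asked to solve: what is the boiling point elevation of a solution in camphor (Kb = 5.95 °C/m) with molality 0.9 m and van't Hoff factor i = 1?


ΔTb = Kb × m × i
= 5.95 × 0.9 × 1
= 5.355 °C

5.355 °C


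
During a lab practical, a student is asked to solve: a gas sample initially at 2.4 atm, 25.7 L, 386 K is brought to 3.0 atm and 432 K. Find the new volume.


P1V1/T1 = P2V2/T2
V2 = P1V1T2/(T1P2)
= 2.4×25.7×432/(386×3.0)
= 23.01 L

23.01 L


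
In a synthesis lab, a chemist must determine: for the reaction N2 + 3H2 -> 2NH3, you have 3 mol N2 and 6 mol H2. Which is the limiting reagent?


Mole ratio available / coefficient:
  N2: 3/1 = 3.000
  H2: 6/3 = 2.000
Smaller ratio is limiting.

H2


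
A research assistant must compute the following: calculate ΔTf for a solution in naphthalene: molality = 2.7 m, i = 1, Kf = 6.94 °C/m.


ΔTf = Kf × m × i
= 6.94 × 2.7 × 1
= 18.738 °C

18.738 °C


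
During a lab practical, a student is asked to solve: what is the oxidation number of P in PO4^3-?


x + 4(-2) = -3, so x = +5
Oxidation number: +5

+5


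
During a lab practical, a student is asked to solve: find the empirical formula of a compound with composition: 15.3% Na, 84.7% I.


Assume 100 g sample. Moles of each element:
  Na: 15.3/22.99 = 0.666 mol
  I: 84.7/126.9 = 0.667 mol
Divide by smallest (0.666):
  Na: 0.666/0.666 = 1.0
  I: 0.667/0.666 = 1.0
Empirical formula: NaI

NaI


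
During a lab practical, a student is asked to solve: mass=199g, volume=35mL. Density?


ρ = mass/volume
= 199/35
= 5.686 g/mL

5.686 g/mL


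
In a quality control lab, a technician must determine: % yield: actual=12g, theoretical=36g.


% yield = actual/theoretical × 100
= 12/36 × 100
= 33.33%

33.33%


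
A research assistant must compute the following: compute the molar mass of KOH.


M(KOH) = 1×39.1 + 1×16.0 + 1×1.008
= 39.1 + 16.0 + 1.01
= 56.11 g/mol

56.11 g/mol


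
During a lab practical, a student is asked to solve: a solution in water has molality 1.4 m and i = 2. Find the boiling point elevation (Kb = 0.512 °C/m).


ΔTb = Kb × m × i
= 0.512 × 1.4 × 2
= 1.4336 °C

1.4336 °C


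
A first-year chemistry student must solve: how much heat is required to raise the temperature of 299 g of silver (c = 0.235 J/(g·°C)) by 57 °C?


q = mcΔT = 299 × 0.235 × 57
= 4005.11 J

4005.11 J


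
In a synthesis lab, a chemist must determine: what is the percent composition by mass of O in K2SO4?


M(K2SO4) = 2×39.1 + 1×32.07 + 4×16.0 = 174.27 g/mol
Mass of O = 4 × 16.0 = 64.00 g/mol
% O = 64.00/174.27 × 100 = 36.72%

36.72%


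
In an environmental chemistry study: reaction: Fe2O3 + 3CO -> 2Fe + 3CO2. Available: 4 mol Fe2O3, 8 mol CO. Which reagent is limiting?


Mole ratio available / coefficient:
  Fe2O3: 4/1 = 4.000
  CO: 8/3 = 2.667
Smaller ratio is limiting.

CO


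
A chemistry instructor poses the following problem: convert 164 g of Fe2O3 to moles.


M(Fe2O3) = 159.7 g/mol
n = mass/M = 164/159.7 = 1.0269 mol

1.0269 mol


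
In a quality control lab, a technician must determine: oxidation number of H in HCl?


H is +1 with nonmetals
Oxidation number: +1

+1


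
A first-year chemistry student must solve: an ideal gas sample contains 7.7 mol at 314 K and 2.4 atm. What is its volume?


PV = nRT  (R = 0.08206 L·atm/(mol·K))
V = nRT/P = 7.7×0.08206×314/2.4
= 82.669 L

82.669 L


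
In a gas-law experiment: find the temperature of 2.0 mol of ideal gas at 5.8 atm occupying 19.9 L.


PV = nRT  (R = 0.08206 L·atm/(mol·K))
T = PV/(nR) = 5.8×19.9/(2.0×0.08206)
= 115.42/0.164120
= 703.27 K

703.27 K


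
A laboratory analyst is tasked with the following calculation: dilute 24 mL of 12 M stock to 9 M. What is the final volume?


C1V1 = C2V2
12 × 24 = 9 × V2
V2 = 288/9 = 32.0 mL

32.0 mL


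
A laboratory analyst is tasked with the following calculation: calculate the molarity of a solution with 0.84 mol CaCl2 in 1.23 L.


M = n/V = 0.84/1.23 = 0.683 mol/L

0.683 M


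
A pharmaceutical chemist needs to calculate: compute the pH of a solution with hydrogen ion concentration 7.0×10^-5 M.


pH = -log10([H+]) = -log10(7.0×10^-5)
= 5 - log10(7.0)
= 5 - 0.85
= 4.15

4.15


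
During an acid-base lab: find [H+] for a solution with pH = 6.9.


[H+] = 10^(-pH) = 10^(-6.9)
= 1.26×10^-7 M

1.26×10^-7 M


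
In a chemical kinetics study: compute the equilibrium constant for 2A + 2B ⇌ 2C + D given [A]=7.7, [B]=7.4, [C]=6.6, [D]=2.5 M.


Kc = [C]^2[D]/([A]^2[B]^2)
= (6.6^2 × 2.5^1)/(7.7^2 × 7.4^2)
= 108.9/3246.7204
= 0.03354

0.03354
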